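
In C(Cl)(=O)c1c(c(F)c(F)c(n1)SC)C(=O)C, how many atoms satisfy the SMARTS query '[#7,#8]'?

3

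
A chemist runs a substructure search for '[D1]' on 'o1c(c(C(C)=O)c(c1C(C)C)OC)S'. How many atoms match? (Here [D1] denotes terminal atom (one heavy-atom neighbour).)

6

The query [D1] means: atom with exactly one heavy-atom neighbour (degree 1).
Check the 14 heavy atoms by environment: 1× o (aromatic, D2) → no; 4× c (aromatic, D3) → no; 2× C (D3) → no; 4× C (D1) → match; 1× S (D1) → match; 1× O (D1) → match; 1× O (D2) → no.
Summing the matching environments: 4 + 1 + 1 = 6 matching atoms.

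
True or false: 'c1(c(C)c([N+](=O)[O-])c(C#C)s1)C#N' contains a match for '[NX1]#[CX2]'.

The pattern [NX1]#[CX2] describes a nitrogen triple-bonded to a two-connected carbon — a nitrile.
The molecule carries a nitrile (-C#N), whose atoms satisfy every constraint of the query, so the pattern matches.

True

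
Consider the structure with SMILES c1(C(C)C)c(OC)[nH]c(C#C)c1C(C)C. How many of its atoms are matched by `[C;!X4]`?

Check the 15 heavy atoms by environment: 1× n (aromatic, X3) → no; 4× c (aromatic, X3) → no; 1× O (X2) → no; 7× C (X4) → no; 2× C (X2) → match.
That gives 2 matching atoms.

2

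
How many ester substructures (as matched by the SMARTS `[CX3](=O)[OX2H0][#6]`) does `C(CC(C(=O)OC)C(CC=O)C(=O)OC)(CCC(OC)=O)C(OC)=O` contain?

4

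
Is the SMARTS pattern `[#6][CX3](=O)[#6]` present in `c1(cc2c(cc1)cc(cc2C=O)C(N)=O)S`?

No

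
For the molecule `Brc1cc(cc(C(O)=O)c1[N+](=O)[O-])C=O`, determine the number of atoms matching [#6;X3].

8

Check the 15 heavy atoms by environment: 6× c (aromatic, X3) → match; 1× N (charge +1, X3) → no; 1× O (charge -1, X1) → no; 3× O (X1) → no; 2× C (X3) → match; 1× Br (X1) → no; 1× O (X2) → no.
Summing the matching environments: 6 + 2 = 8 matching atoms.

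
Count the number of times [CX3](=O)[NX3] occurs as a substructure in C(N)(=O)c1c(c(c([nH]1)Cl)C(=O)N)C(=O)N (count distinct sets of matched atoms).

3

[CX3](=O)[NX3] is the SMARTS for an amide: a carbonyl carbon bonded to a trivalent nitrogen.
The molecule carries 3 separate instances of a primary amide (-C(=O)NH2) meeting every constraint; each maps to a distinct set of atoms, giving 3 matches.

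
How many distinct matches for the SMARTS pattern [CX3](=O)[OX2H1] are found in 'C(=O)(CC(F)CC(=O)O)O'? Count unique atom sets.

2

[CX3](=O)[OX2H1] is the SMARTS for a carboxylic acid: an sp2 carbon double-bonded to O and single-bonded to an -OH oxygen.
The molecule carries 2 separate instances of a carboxylic acid group (-C(=O)OH) meeting every constraint; each maps to a distinct set of atoms, giving 2 matches.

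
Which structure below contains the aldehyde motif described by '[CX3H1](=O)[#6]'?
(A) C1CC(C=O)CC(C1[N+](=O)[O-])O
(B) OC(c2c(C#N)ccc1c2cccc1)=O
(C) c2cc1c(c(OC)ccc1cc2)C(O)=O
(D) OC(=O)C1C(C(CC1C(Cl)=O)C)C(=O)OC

A

[CX3H1](=O)[#6] describes an sp2 carbon with one H, double-bonded to O and single-bonded to carbon (an aldehyde).
(A) contains an aldehyde (-CHO), which satisfies every atom and bond constraint.
(B) has a carboxylic acid group (-C(=O)OH) but the carbonyl carbon has H0 and is bonded to O, not H1.
(C) has a carboxylic acid group (-C(=O)OH) but the carbonyl carbon has H0 and is bonded to O, not H1.
(D) has a carboxylic acid group (-C(=O)OH) but the carbonyl carbon has H0 and is bonded to O, not H1.
So the answer is (A).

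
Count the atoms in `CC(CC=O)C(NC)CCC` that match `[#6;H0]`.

The query [#6;H0] means: any carbon with no attached hydrogen.
Check the 11 heavy atoms by environment: 3× C (H2) → no; 3× C (H1) → no; 1× N (H1) → no; 3× C (H3) → no; 1× O (H0) → no.
No environment satisfies the query, so 0 matching atoms.

0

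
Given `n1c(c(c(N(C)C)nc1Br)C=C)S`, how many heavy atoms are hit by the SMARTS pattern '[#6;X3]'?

6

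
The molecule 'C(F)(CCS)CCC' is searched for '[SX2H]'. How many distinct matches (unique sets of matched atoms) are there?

[SX2H] is the SMARTS for a thiol: an aliphatic sulfur with two connections, one being H.
Exactly one fragment in the molecule meets all constraints, giving 1 match.

1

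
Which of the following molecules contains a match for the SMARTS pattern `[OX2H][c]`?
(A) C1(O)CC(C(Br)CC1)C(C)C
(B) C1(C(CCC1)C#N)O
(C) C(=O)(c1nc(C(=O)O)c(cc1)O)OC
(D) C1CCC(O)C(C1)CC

C

[OX2H][c] describes a hydroxyl oxygen attached to an aromatic carbon (a phenol).
(A) has a hydroxyl group (-OH) but the -OH is on an aliphatic carbon, not an aromatic c.
(B) has a hydroxyl group (-OH) but the -OH is on an aliphatic carbon, not an aromatic c.
(C) contains a hydroxyl group (-OH), which satisfies every atom and bond constraint.
(D) has a hydroxyl group (-OH) but the -OH is on an aliphatic carbon, not an aromatic c.
So the answer is (C).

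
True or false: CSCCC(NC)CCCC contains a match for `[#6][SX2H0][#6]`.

True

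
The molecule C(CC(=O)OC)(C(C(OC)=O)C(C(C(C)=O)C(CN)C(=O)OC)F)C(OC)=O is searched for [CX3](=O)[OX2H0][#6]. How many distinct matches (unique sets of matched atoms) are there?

4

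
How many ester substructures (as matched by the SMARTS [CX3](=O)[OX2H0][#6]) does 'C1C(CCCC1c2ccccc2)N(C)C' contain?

0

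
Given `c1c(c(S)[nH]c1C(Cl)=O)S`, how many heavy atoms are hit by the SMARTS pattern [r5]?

The query [r5] means: r5 matches atoms in a five-membered ring.
Check the 10 heavy atoms by environment: 1× n (aromatic, in 5-ring) → match; 4× c (aromatic, in 5-ring) → match; 2× S (acyclic) → no; 1× C (acyclic) → no; 1× O (acyclic) → no; 1× Cl (acyclic) → no.
Summing the matching environments: 1 + 4 = 5 matching atoms.

5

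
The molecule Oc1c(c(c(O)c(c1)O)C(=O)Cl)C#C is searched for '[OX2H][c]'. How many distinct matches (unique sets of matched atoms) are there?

3

[OX2H][c] is the SMARTS for a phenol: a hydroxyl oxygen attached to an aromatic carbon.
The molecule carries 3 separate instances of a hydroxyl group (-OH) meeting every constraint; each maps to a distinct set of atoms, giving 3 matches.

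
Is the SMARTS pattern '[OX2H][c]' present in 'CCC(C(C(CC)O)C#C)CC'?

The pattern [OX2H][c] describes a hydroxyl oxygen attached to an aromatic carbon — a phenol.
The closest candidate here is a hydroxyl group (-OH), but the -OH is on an aliphatic carbon, not an aromatic c. No other fragment satisfies the full query, so there is no match.

No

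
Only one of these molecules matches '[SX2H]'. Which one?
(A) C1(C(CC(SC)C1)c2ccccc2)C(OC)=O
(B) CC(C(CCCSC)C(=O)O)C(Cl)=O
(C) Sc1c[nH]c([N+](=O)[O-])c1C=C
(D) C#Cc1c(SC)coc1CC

C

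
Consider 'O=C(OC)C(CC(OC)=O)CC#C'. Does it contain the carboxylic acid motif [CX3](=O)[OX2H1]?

No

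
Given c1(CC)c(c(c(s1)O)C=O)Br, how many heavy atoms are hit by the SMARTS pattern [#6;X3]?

5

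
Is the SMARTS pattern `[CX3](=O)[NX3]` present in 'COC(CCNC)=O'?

No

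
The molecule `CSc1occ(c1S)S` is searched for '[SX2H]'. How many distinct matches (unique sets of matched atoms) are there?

[SX2H] is the SMARTS for a thiol: an aliphatic sulfur with two connections, one being H.
The molecule carries 2 separate instances of a thiol (-SH) meeting every constraint; each maps to a distinct set of atoms, giving 2 matches.

2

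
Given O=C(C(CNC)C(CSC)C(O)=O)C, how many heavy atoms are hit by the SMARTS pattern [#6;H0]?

Check the 14 heavy atoms by environment: 2× C (H2) → no; 2× C (H1) → no; 2× C (H0) → match; 2× O (H0) → no; 1× O (H1) → no; 3× C (H3) → no; 1× S (H0) → no; 1× N (H1) → no.
That gives 2 matching atoms.

2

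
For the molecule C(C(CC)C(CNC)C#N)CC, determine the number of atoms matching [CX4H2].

The query [CX4H2] means: sp3 carbon (X4) with exactly two hydrogens.
Check the 12 heavy atoms by environment: 4× C (H2, X4) → match; 2× C (H1, X4) → no; 3× C (H3, X4) → no; 1× C (H0, X2) → no; 1× N (H0, X1) → no; 1× N (H1, X3) → no.
That gives 4 matching atoms.

4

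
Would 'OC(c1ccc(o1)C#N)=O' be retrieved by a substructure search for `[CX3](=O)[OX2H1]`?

Yes

The pattern [CX3](=O)[OX2H1] describes an sp2 carbon double-bonded to O and single-bonded to an -OH oxygen — a carboxylic acid.
The molecule carries a carboxylic acid group (-C(=O)OH), whose atoms satisfy every constraint of the query, so the pattern matches.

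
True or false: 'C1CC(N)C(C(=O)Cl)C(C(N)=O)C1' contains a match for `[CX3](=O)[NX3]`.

True

The pattern [CX3](=O)[NX3] describes a carbonyl carbon bonded to a trivalent nitrogen — an amide.
The molecule carries a primary amide (-C(=O)NH2), whose atoms satisfy every constraint of the query, so the pattern matches.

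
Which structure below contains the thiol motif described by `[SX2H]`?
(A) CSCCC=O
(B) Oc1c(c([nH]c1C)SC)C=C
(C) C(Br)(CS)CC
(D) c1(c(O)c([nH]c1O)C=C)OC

C

[SX2H] describes an aliphatic sulfur with two connections, one being H (a thiol).
(A) has a methylthio ether (-SCH3) but the sulfur has H0 (bonded to two carbons), not H1.
(B) has a hydroxyl group (-OH) but it is an -OH, not an -SH.
(C) contains a thiol (-SH), which satisfies every atom and bond constraint.
(D) has a hydroxyl group (-OH) but it is an -OH, not an -SH.
So the answer is (C).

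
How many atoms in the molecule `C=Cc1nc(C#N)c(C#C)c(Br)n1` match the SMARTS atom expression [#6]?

The query [#6] means: #6 matches any atom with atomic number 6 (carbon, aromatic or aliphatic).
Check the 13 heavy atoms by environment: 2× n (aromatic) → no; 4× c (aromatic) → match; 5× C → match; 1× N → no; 1× Br → no.
Summing the matching environments: 4 + 5 = 9 matching atoms.

9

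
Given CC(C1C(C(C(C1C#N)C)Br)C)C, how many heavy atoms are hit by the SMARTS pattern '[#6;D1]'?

4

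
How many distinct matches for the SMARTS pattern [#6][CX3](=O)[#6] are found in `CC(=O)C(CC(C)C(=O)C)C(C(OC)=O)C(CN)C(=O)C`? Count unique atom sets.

3

[#6][CX3](=O)[#6] is the SMARTS for a ketone: a carbonyl carbon (no H) flanked by two carbons.
The molecule carries 3 separate instances of an acetyl/ketone group (-C(=O)CH3) meeting every constraint; each maps to a distinct set of atoms, giving 3 matches.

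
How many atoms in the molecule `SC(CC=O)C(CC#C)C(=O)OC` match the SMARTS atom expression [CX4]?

5

The query [CX4] means: C with X4: aliphatic carbon with exactly 4 total connections (bonds + H).
Check the 13 heavy atoms by environment: 5× C (X4) → match; 2× C (X3) → no; 2× O (X1) → no; 1× S (X2) → no; 1× O (X2) → no; 2× C (X2) → no.
That gives 5 matching atoms.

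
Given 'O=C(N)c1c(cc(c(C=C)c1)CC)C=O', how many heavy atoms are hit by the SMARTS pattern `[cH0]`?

4

Check the 15 heavy atoms by environment: 4× c (aromatic, H0) → match; 2× c (aromatic, H1) → no; 2× C (H2) → no; 1× C (H3) → no; 1× C (H0) → no; 2× O (H0) → no; 1× N (H2) → no; 2× C (H1) → no.
That gives 4 matching atoms.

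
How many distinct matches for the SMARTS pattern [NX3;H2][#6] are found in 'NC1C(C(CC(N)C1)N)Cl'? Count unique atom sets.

3

[NX3;H2][#6] is the SMARTS for a primary amine: a trivalent nitrogen with two H attached to carbon.
The molecule carries 3 separate instances of a primary amino group (-NH2) meeting every constraint; each maps to a distinct set of atoms, giving 3 matches.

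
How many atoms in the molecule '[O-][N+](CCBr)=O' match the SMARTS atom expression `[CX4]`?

The query [CX4] means: C with X4: aliphatic carbon with exactly 4 total connections (bonds + H).
Check the 6 heavy atoms by environment: 2× C (X4) → match; 1× N (charge +1, X3) → no; 1× O (charge -1, X1) → no; 1× O (X1) → no; 1× Br (X1) → no.
That gives 2 matching atoms.

2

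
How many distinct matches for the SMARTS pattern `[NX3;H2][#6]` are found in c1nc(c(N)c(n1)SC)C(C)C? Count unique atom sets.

[NX3;H2][#6] is the SMARTS for a primary amine: a trivalent nitrogen with two H attached to carbon.
Exactly one fragment in the molecule meets all constraints, giving 1 match.

1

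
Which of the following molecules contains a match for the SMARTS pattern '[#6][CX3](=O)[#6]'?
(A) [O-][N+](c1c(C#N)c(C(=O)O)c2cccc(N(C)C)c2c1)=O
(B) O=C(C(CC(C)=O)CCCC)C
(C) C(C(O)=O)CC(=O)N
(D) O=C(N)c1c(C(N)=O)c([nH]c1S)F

[#6][CX3](=O)[#6] describes a carbonyl carbon (no H) flanked by two carbons (a ketone).
(A) has a carboxylic acid group (-C(=O)OH) but one neighbour of the carbonyl carbon is O, not C.
(B) contains an acetyl/ketone group (-C(=O)CH3), which satisfies every atom and bond constraint.
(C) has a carboxylic acid group (-C(=O)OH) but one neighbour of the carbonyl carbon is O, not C.
(D) has a primary amide (-C(=O)NH2) but one neighbour of the carbonyl carbon is N, not C.
So the answer is (B).

B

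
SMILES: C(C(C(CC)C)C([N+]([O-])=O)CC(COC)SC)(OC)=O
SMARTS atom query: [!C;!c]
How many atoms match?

The query [!C;!c] means: neither aliphatic nor aromatic carbon — same as [!#6].
Check the 20 heavy atoms by environment: 13× C → no; 1× N (charge +1) → match; 1× O (charge -1) → match; 4× O → match; 1× S → match.
Summing the matching environments: 1 + 1 + 4 + 1 = 7 matching atoms.

7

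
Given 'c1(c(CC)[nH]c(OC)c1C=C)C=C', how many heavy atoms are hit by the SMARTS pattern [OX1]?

0

Check the 13 heavy atoms by environment: 1× n (aromatic, X3) → no; 4× c (aromatic, X3) → no; 1× O (X2) → no; 3× C (X4) → no; 4× C (X3) → no.
No environment satisfies the query, so 0 matching atoms.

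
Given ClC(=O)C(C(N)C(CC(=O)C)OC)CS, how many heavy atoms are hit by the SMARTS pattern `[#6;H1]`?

3

The query [#6;H1] means: any carbon bearing exactly one hydrogen.
Check the 15 heavy atoms by environment: 2× C (H2) → no; 3× C (H1) → match; 3× O (H0) → no; 2× C (H3) → no; 1× N (H2) → no; 1× S (H1) → no; 2× C (H0) → no; 1× Cl (H0) → no.
That gives 3 matching atoms.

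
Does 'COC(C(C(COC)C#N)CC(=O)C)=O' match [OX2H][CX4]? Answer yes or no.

No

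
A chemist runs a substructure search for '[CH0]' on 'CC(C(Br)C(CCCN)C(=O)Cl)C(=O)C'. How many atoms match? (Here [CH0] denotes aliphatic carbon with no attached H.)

2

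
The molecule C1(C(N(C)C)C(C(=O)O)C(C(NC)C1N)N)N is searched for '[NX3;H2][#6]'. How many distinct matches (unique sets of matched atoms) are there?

[NX3;H2][#6] is the SMARTS for a primary amine: a trivalent nitrogen with two H attached to carbon.
The molecule carries 3 separate instances of a primary amino group (-NH2) meeting every constraint; each maps to a distinct set of atoms, giving 3 matches.

3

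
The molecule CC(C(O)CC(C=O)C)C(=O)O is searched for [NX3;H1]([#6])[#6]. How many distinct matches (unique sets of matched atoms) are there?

0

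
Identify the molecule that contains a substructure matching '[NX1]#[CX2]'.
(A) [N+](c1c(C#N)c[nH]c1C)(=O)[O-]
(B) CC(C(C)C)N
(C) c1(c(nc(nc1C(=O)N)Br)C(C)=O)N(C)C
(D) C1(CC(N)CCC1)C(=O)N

[NX1]#[CX2] describes a nitrogen triple-bonded to a two-connected carbon (a nitrile).
(A) contains a nitrile (-C#N), which satisfies every atom and bond constraint.
(B) has a primary amino group (-NH2) but the nitrogen is NX3 (three connections), not NX1 triple-bonded.
(C) has a primary amide (-C(=O)NH2) but the nitrogen is NX3, not NX1.
(D) has a primary amino group (-NH2) but the nitrogen is NX3 (three connections), not NX1 triple-bonded.
So the answer is (A).

A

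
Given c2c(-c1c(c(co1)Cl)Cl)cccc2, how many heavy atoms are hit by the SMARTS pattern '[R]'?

11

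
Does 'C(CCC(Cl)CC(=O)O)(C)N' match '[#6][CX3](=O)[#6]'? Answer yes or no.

No

The pattern [#6][CX3](=O)[#6] describes a carbonyl carbon (no H) flanked by two carbons — a ketone.
The closest candidate here is a carboxylic acid group (-C(=O)OH), but one neighbour of the carbonyl carbon is O, not C. No other fragment satisfies the full query, so there is no match.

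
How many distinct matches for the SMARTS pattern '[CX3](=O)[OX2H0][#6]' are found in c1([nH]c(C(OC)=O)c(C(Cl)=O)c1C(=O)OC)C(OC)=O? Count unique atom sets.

[CX3](=O)[OX2H0][#6] is the SMARTS for an ester: a carbonyl carbon bonded to an oxygen that is itself bonded to carbon (no H on that O).
The molecule carries 3 separate instances of a methyl-ester group (-C(=O)OCH3) meeting every constraint; each maps to a distinct set of atoms, giving 3 matches.

3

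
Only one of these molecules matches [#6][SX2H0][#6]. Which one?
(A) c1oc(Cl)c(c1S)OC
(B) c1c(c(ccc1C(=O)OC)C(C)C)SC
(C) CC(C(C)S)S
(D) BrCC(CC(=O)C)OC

[#6][SX2H0][#6] describes an aliphatic sulfur bridging two carbons with no H on the sulfur (a thioether).
(A) has a methoxy ether (-OCH3) but the bridging atom is O, not S.
(B) contains a methylthio ether (-SCH3), which satisfies every atom and bond constraint.
(C) has a thiol (-SH) but the sulfur has H1, not H0 bridging two carbons.
(D) has a methoxy ether (-OCH3) but the bridging atom is O, not S.
So the answer is (B).

B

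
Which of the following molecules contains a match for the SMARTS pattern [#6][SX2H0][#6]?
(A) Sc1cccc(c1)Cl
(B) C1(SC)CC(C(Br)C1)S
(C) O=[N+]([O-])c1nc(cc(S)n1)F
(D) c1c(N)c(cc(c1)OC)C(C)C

B

[#6][SX2H0][#6] describes an aliphatic sulfur bridging two carbons with no H on the sulfur (a thioether).
(A) has a thiol (-SH) but the sulfur has H1, not H0 bridging two carbons.
(B) contains a methylthio ether (-SCH3), which satisfies every atom and bond constraint.
(C) has a thiol (-SH) but the sulfur has H1, not H0 bridging two carbons.
(D) has a methoxy ether (-OCH3) but the bridging atom is O, not S.
So the answer is (B).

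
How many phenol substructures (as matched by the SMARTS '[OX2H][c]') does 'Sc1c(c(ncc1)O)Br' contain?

1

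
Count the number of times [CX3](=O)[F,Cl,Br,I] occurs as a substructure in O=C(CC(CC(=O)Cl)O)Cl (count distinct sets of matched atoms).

[CX3](=O)[F,Cl,Br,I] is the SMARTS for an acyl halide: a carbonyl carbon bonded to a halogen.
The molecule carries 2 separate instances of an acyl chloride (-C(=O)Cl) meeting every constraint; each maps to a distinct set of atoms, giving 2 matches.

2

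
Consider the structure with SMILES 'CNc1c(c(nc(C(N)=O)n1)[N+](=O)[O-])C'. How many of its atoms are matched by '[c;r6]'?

4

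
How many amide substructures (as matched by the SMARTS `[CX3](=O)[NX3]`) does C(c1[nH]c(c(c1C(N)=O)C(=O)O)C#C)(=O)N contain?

2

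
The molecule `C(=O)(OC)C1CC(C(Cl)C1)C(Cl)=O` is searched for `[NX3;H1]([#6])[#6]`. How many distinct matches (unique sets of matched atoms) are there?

0

[NX3;H1]([#6])[#6] is the SMARTS for a secondary amine: a trivalent nitrogen with one H, bonded to two carbons.
No fragment in the molecule satisfies every constraint, giving 0 matches.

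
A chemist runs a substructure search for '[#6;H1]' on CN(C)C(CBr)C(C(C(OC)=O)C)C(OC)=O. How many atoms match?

3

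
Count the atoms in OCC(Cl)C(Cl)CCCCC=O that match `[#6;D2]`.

6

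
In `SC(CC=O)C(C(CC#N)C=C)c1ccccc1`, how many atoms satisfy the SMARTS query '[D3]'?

4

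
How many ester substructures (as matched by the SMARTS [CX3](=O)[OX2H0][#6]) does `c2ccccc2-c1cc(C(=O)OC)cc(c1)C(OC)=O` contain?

2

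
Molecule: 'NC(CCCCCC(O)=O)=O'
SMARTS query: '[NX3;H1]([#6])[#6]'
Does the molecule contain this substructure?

No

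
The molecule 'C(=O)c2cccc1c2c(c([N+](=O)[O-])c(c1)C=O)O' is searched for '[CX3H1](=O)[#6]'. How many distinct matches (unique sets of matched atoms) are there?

[CX3H1](=O)[#6] is the SMARTS for an aldehyde: an sp2 carbon with one H, double-bonded to O and single-bonded to carbon.
The molecule carries 2 separate instances of an aldehyde (-CHO) meeting every constraint; each maps to a distinct set of atoms, giving 2 matches.

2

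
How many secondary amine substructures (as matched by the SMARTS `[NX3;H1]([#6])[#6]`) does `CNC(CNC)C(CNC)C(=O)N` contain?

3

[NX3;H1]([#6])[#6] is the SMARTS for a secondary amine: a trivalent nitrogen with one H, bonded to two carbons.
The molecule carries 3 separate instances of an N-methylamino group (-NHCH3) meeting every constraint; each maps to a distinct set of atoms, giving 3 matches.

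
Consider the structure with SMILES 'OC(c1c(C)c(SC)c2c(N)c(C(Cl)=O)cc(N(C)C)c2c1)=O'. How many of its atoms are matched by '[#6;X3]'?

The query [#6;X3] means: any carbon (aromatic or not) with three total connections.
Check the 23 heavy atoms by environment: 10× c (aromatic, X3) → match; 2× N (X3) → no; 4× C (X4) → no; 1× S (X2) → no; 2× C (X3) → match; 2× O (X1) → no; 1× O (X2) → no; 1× Cl (X1) → no.
Summing the matching environments: 10 + 2 = 12 matching atoms.

12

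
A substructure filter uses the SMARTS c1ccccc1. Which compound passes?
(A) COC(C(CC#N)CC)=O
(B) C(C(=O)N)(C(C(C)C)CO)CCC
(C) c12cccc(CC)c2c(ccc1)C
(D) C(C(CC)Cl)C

C

c1ccccc1 describes six aromatic carbons in a ring (a benzene ring).
(A) has a methyl group (-CH3) but no six-membered all-carbon aromatic ring is present.
(B) has a methyl group (-CH3) but no six-membered all-carbon aromatic ring is present.
(C) contains the required atom environment, so the pattern matches.
(D) has a methyl group (-CH3) but no six-membered all-carbon aromatic ring is present.
So the answer is (C).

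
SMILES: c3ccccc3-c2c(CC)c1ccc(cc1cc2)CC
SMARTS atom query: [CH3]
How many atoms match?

2

The query [CH3] means: aliphatic carbon with exactly three hydrogens.
Check the 20 heavy atoms by environment: 6× c (aromatic, H0) → no; 10× c (aromatic, H1) → no; 2× C (H2) → no; 2× C (H3) → match.
That gives 2 matching atoms.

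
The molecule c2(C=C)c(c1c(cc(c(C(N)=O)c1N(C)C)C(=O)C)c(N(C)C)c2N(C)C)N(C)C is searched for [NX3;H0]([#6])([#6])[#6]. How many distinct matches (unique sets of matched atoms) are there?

[NX3;H0]([#6])([#6])[#6] is the SMARTS for a tertiary amine: a trivalent nitrogen with no H, bonded to three carbons.
The molecule carries 4 separate instances of a dimethylamino group (-N(CH3)2) meeting every constraint; each maps to a distinct set of atoms, giving 4 matches.

4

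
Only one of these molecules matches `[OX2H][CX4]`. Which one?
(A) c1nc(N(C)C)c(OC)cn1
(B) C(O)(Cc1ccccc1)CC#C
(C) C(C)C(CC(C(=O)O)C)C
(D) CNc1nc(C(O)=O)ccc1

[OX2H][CX4] describes a hydroxyl oxygen bound to an sp3 (X4) carbon (an aliphatic alcohol).
(A) has a methoxy ether (-OCH3) but the oxygen has H0 (ether), not H1.
(B) contains a hydroxyl group (-OH), which satisfies every atom and bond constraint.
(C) has a carboxylic acid group (-C(=O)OH) but the -OH is on a CX3 carbonyl carbon, not a CX4 carbon.
(D) has a carboxylic acid group (-C(=O)OH) but the -OH is on a CX3 carbonyl carbon, not a CX4 carbon.
So the answer is (B).

B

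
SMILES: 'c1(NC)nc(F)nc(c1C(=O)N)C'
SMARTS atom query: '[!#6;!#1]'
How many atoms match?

The query [!#6;!#1] means: not carbon and not hydrogen — any heteroatom.
Check the 13 heavy atoms by environment: 2× n (aromatic) → match; 4× c (aromatic) → no; 2× N → match; 3× C → no; 1× F → match; 1× O → match.
Summing the matching environments: 2 + 2 + 1 + 1 = 6 matching atoms.

6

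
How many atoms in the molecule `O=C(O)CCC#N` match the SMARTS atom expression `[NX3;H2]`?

0

The query [NX3;H2] means: aliphatic N with 3 total connections, two of them H — an -NH2 nitrogen (amine or amide).
Check the 7 heavy atoms by environment: 2× C (H2, X4) → no; 1× C (H0, X3) → no; 1× O (H0, X1) → no; 1× O (H1, X2) → no; 1× C (H0, X2) → no; 1× N (H0, X1) → no.
No environment satisfies the query, so 0 matching atoms.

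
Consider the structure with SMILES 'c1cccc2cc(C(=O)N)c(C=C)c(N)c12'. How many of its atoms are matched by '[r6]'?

Check the 16 heavy atoms by environment: 10× c (aromatic, in 6-ring) → match; 2× N (acyclic) → no; 3× C (acyclic) → no; 1× O (acyclic) → no.
That gives 10 matching atoms.

10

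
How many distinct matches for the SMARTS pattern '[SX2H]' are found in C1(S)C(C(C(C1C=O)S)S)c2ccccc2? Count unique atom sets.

[SX2H] is the SMARTS for a thiol: an aliphatic sulfur with two connections, one being H.
The molecule carries 3 separate instances of a thiol (-SH) meeting every constraint; each maps to a distinct set of atoms, giving 3 matches.

3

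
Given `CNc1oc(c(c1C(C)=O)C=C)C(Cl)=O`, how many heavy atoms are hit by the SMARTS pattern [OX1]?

2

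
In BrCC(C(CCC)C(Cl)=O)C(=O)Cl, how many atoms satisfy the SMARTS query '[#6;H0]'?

Check the 13 heavy atoms by environment: 3× C (H2) → no; 2× C (H1) → no; 2× C (H0) → match; 2× O (H0) → no; 2× Cl (H0) → no; 1× Br (H0) → no; 1× C (H3) → no.
That gives 2 matching atoms.

2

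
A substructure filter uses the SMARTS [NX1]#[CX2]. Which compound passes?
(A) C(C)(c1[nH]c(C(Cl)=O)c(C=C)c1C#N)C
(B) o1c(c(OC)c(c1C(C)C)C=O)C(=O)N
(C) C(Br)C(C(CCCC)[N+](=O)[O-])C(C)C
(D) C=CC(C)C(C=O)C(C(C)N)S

A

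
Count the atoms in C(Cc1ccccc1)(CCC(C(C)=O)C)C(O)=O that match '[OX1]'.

2

The query [OX1] means: aliphatic oxygen with one total connection — typically a carbonyl =O or an oxide.
Check the 18 heavy atoms by environment: 7× C (X4) → no; 6× c (aromatic, X3) → no; 2× C (X3) → no; 2× O (X1) → match; 1× O (X2) → no.
That gives 2 matching atoms.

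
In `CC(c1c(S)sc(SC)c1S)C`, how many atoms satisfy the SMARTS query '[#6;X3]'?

Check the 12 heavy atoms by environment: 1× s (aromatic, X2) → no; 4× c (aromatic, X3) → match; 3× S (X2) → no; 4× C (X4) → no.
That gives 4 matching atoms.

4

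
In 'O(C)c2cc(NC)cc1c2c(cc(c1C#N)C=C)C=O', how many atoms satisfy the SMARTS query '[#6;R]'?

Check the 20 heavy atoms by environment: 10× c (aromatic, in 6-ring) → match; 6× C (acyclic) → no; 2× N (acyclic) → no; 2× O (acyclic) → no.
That gives 10 matching atoms.

10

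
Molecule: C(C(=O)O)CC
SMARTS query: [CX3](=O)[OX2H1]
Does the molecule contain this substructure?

Yes

The pattern [CX3](=O)[OX2H1] describes an sp2 carbon double-bonded to O and single-bonded to an -OH oxygen — a carboxylic acid.
The molecule carries a carboxylic acid group (-C(=O)OH), whose atoms satisfy every constraint of the query, so the pattern matches.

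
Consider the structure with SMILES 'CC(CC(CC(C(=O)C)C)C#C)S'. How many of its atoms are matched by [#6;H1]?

4

Check the 13 heavy atoms by environment: 3× C (H3) → no; 4× C (H1) → match; 2× C (H2) → no; 2× C (H0) → no; 1× O (H0) → no; 1× S (H1) → no.
That gives 4 matching atoms.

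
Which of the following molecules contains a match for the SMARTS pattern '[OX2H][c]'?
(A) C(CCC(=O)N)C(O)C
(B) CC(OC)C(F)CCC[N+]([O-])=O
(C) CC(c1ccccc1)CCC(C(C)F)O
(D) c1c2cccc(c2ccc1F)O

[OX2H][c] describes a hydroxyl oxygen attached to an aromatic carbon (a phenol).
(A) has a hydroxyl group (-OH) but the -OH is on an aliphatic carbon, not an aromatic c.
(B) has a methoxy ether (-OCH3) but the oxygen has H0, not H1.
(C) has a hydroxyl group (-OH) but the -OH is on an aliphatic carbon, not an aromatic c.
(D) contains a hydroxyl group (-OH), which satisfies every atom and bond constraint.
So the answer is (D).

D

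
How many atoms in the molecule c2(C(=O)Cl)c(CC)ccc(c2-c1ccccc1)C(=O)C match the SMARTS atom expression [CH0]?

Check the 20 heavy atoms by environment: 5× c (aromatic, H0) → no; 7× c (aromatic, H1) → no; 2× C (H0) → match; 2× O (H0) → no; 2× C (H3) → no; 1× Cl (H0) → no; 1× C (H2) → no.
That gives 2 matching atoms.

2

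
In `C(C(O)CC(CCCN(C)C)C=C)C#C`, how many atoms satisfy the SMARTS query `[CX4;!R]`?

9

The query [CX4;!R] means: aliphatic carbon with four total connections, not in a ring.
Check the 15 heavy atoms by environment: 9× C (X4, acyclic) → match; 1× O (X2, acyclic) → no; 1× N (X3, acyclic) → no; 2× C (X3, acyclic) → no; 2× C (X2, acyclic) → no.
That gives 9 matching atoms.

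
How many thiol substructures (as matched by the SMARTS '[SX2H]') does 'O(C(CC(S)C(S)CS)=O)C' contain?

3

[SX2H] is the SMARTS for a thiol: an aliphatic sulfur with two connections, one being H.
The molecule carries 3 separate instances of a thiol (-SH) meeting every constraint; each maps to a distinct set of atoms, giving 3 matches.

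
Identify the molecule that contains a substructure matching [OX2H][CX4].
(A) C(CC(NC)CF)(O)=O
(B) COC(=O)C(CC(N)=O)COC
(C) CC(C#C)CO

[OX2H][CX4] describes a hydroxyl oxygen bound to an sp3 (X4) carbon (an aliphatic alcohol).
(A) has a carboxylic acid group (-C(=O)OH) but the -OH is on a CX3 carbonyl carbon, not a CX4 carbon.
(B) has a methoxy ether (-OCH3) but the oxygen has H0 (ether), not H1.
(C) contains a hydroxyl group (-OH), which satisfies every atom and bond constraint.
So the answer is (C).

C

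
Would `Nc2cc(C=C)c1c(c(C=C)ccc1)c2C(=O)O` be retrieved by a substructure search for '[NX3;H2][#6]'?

Yes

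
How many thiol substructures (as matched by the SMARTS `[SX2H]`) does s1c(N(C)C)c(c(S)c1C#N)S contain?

2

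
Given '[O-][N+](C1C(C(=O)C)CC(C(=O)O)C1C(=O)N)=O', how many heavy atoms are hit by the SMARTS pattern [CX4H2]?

The query [CX4H2] means: sp3 carbon (X4) with exactly two hydrogens.
Check the 17 heavy atoms by environment: 1× C (H2, X4) → match; 4× C (H1, X4) → no; 3× C (H0, X3) → no; 4× O (H0, X1) → no; 1× C (H3, X4) → no; 1× N (H2, X3) → no; 1× N (charge +1, H0, X3) → no; 1× O (charge -1, H0, X1) → no; 1× O (H1, X2) → no.
That gives 1 matching atom.

1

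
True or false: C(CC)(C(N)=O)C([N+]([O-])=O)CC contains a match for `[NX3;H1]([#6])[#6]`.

The pattern [NX3;H1]([#6])[#6] describes a trivalent nitrogen with one H, bonded to two carbons — a secondary amine.
The closest candidate here is a primary amide (-C(=O)NH2), but the -C(=O)NH2 nitrogen has H2, not H1. No other fragment satisfies the full query, so there is no match.

False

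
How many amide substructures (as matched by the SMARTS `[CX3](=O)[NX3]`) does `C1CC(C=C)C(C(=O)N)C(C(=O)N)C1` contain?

2

[CX3](=O)[NX3] is the SMARTS for an amide: a carbonyl carbon bonded to a trivalent nitrogen.
The molecule carries 2 separate instances of a primary amide (-C(=O)NH2) meeting every constraint; each maps to a distinct set of atoms, giving 2 matches.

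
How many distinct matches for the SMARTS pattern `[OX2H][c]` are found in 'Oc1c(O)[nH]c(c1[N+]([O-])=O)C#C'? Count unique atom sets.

2

[OX2H][c] is the SMARTS for a phenol: a hydroxyl oxygen attached to an aromatic carbon.
The molecule carries 2 separate instances of a hydroxyl group (-OH) meeting every constraint; each maps to a distinct set of atoms, giving 2 matches.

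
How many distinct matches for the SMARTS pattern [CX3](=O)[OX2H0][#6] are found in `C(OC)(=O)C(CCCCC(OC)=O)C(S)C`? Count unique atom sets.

[CX3](=O)[OX2H0][#6] is the SMARTS for an ester: a carbonyl carbon bonded to an oxygen that is itself bonded to carbon (no H on that O).
The molecule carries 2 separate instances of a methyl-ester group (-C(=O)OCH3) meeting every constraint; each maps to a distinct set of atoms, giving 2 matches.

2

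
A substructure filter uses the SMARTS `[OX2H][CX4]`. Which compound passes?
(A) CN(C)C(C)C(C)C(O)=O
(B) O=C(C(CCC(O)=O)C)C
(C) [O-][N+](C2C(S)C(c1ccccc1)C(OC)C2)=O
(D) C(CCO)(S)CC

D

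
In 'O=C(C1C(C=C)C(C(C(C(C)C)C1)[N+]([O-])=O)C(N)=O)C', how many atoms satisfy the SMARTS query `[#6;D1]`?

Check the 20 heavy atoms by environment: 2× C (D2) → no; 8× C (D3) → no; 3× O (D1) → no; 1× N (D1) → no; 4× C (D1) → match; 1× N (charge +1, D3) → no; 1× O (charge -1, D1) → no.
That gives 4 matching atoms.

4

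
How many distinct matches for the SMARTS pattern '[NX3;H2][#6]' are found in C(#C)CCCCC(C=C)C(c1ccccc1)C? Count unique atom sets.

0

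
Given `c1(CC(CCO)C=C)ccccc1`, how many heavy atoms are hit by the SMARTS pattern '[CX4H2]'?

3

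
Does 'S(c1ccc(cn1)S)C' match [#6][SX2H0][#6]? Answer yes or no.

Yes

The pattern [#6][SX2H0][#6] describes an aliphatic sulfur bridging two carbons with no H on the sulfur — a thioether.
The molecule carries a methylthio ether (-SCH3), whose atoms satisfy every constraint of the query, so the pattern matches.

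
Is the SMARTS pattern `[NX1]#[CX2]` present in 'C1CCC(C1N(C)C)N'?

The pattern [NX1]#[CX2] describes a nitrogen triple-bonded to a two-connected carbon — a nitrile.
The closest candidate here is a primary amino group (-NH2), but the nitrogen is NX3 (three connections), not NX1 triple-bonded. No other fragment satisfies the full query, so there is no match.

No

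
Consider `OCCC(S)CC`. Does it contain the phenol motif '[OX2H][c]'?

The pattern [OX2H][c] describes a hydroxyl oxygen attached to an aromatic carbon — a phenol.
The closest candidate here is a hydroxyl group (-OH), but the -OH is on an aliphatic carbon, not an aromatic c. No other fragment satisfies the full query, so there is no match.

No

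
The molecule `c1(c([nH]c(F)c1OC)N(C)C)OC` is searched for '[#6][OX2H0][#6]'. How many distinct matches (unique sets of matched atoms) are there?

2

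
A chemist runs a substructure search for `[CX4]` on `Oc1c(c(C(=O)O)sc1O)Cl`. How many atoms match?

0

The query [CX4] means: C with X4: aliphatic carbon with exactly 4 total connections (bonds + H).
Check the 11 heavy atoms by environment: 1× s (aromatic, X2) → no; 4× c (aromatic, X3) → no; 1× Cl (X1) → no; 3× O (X2) → no; 1× C (X3) → no; 1× O (X1) → no.
No environment satisfies the query, so 0 matching atoms.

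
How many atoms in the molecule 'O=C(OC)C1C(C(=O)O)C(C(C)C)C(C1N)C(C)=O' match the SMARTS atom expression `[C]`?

13

The query [C] means: uppercase C matches aliphatic (non-aromatic) carbon only.
Check the 19 heavy atoms by environment: 13× C → match; 5× O → no; 1× N → no.
That gives 13 matching atoms.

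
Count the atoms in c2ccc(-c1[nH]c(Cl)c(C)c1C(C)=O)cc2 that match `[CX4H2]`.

0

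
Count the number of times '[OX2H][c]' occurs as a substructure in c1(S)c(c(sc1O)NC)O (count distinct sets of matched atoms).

[OX2H][c] is the SMARTS for a phenol: a hydroxyl oxygen attached to an aromatic carbon.
The molecule carries 2 separate instances of a hydroxyl group (-OH) meeting every constraint; each maps to a distinct set of atoms, giving 2 matches.

2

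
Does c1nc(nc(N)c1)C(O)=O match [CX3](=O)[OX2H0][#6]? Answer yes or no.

The pattern [CX3](=O)[OX2H0][#6] describes a carbonyl carbon bonded to an oxygen that is itself bonded to carbon (no H on that O) — an ester.
The closest candidate here is a carboxylic acid group (-C(=O)OH), but the singly-bonded O carries H (OX2H1, not H0). No other fragment satisfies the full query, so there is no match.

No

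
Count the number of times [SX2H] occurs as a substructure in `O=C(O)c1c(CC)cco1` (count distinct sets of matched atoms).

0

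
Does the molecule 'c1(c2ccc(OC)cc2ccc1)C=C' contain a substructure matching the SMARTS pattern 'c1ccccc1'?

Yes

The pattern c1ccccc1 describes six aromatic carbons in a ring — a benzene ring.
The required atom environment is present in the molecule, so the pattern matches.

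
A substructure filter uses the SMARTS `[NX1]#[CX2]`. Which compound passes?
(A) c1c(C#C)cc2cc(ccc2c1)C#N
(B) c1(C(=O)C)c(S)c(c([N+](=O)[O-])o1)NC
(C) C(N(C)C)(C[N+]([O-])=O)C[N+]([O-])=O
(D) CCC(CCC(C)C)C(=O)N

A

[NX1]#[CX2] describes a nitrogen triple-bonded to a two-connected carbon (a nitrile).
(A) contains a nitrile (-C#N), which satisfies every atom and bond constraint.
(B) has a nitro group (-[N+](=O)[O-]) but there is no C#N triple bond.
(C) has a nitro group (-[N+](=O)[O-]) but there is no C#N triple bond.
(D) has a primary amide (-C(=O)NH2) but the nitrogen is NX3, not NX1.
So the answer is (A).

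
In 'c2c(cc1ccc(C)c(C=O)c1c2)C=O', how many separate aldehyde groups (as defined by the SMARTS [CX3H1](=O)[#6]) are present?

2

[CX3H1](=O)[#6] is the SMARTS for an aldehyde: an sp2 carbon with one H, double-bonded to O and single-bonded to carbon.
The molecule carries 2 separate instances of an aldehyde (-CHO) meeting every constraint; each maps to a distinct set of atoms, giving 2 matches.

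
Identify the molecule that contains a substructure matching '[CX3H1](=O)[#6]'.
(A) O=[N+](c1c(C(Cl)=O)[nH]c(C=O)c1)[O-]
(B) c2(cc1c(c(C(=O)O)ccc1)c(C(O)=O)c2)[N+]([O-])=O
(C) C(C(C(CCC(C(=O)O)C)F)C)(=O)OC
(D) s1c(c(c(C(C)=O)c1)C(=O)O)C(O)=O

A

[CX3H1](=O)[#6] describes an sp2 carbon with one H, double-bonded to O and single-bonded to carbon (an aldehyde).
(A) contains an aldehyde (-CHO), which satisfies every atom and bond constraint.
(B) has a carboxylic acid group (-C(=O)OH) but the carbonyl carbon has H0 and is bonded to O, not H1.
(C) has a carboxylic acid group (-C(=O)OH) but the carbonyl carbon has H0 and is bonded to O, not H1.
(D) has a carboxylic acid group (-C(=O)OH) but the carbonyl carbon has H0 and is bonded to O, not H1.
So the answer is (A).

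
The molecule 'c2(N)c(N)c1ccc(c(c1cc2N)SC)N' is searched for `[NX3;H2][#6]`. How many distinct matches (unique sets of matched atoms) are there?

[NX3;H2][#6] is the SMARTS for a primary amine: a trivalent nitrogen with two H attached to carbon.
The molecule carries 4 separate instances of a primary amino group (-NH2) meeting every constraint; each maps to a distinct set of atoms, giving 4 matches.

4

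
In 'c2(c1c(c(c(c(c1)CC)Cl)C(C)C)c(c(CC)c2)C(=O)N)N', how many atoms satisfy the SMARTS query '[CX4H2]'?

The query [CX4H2] means: sp3 carbon (X4) with exactly two hydrogens.
Check the 22 heavy atoms by environment: 8× c (aromatic, H0, X3) → no; 2× c (aromatic, H1, X3) → no; 1× C (H0, X3) → no; 1× O (H0, X1) → no; 2× N (H2, X3) → no; 2× C (H2, X4) → match; 4× C (H3, X4) → no; 1× Cl (H0, X1) → no; 1× C (H1, X4) → no.
That gives 2 matching atoms.

2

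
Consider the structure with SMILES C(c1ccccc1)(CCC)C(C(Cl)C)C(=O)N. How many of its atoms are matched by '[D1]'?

The query [D1] means: atom with exactly one heavy-atom neighbour (degree 1).
Check the 17 heavy atoms by environment: 2× C (D1) → match; 4× C (D3) → no; 2× C (D2) → no; 1× Cl (D1) → match; 1× c (aromatic, D3) → no; 5× c (aromatic, D2) → no; 1× O (D1) → match; 1× N (D1) → match.
Summing the matching environments: 2 + 1 + 1 + 1 = 5 matching atoms.

5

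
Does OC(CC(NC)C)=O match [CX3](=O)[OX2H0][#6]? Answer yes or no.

No

The pattern [CX3](=O)[OX2H0][#6] describes a carbonyl carbon bonded to an oxygen that is itself bonded to carbon (no H on that O) — an ester.
The closest candidate here is a carboxylic acid group (-C(=O)OH), but the singly-bonded O carries H (OX2H1, not H0). No other fragment satisfies the full query, so there is no match.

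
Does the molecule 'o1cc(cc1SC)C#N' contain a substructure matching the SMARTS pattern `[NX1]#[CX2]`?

Yes

The pattern [NX1]#[CX2] describes a nitrogen triple-bonded to a two-connected carbon — a nitrile.
The molecule carries a nitrile (-C#N), whose atoms satisfy every constraint of the query, so the pattern matches.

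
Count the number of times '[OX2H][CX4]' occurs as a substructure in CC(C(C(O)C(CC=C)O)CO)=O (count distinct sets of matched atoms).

3

[OX2H][CX4] is the SMARTS for an aliphatic alcohol: a hydroxyl oxygen bound to an sp3 (X4) carbon.
The molecule carries 3 separate instances of a hydroxyl group (-OH) meeting every constraint; each maps to a distinct set of atoms, giving 3 matches.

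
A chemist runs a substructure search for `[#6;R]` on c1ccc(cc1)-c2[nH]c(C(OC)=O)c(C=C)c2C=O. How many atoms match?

The query [#6;R] means: carbon that is part of a ring.
Check the 19 heavy atoms by environment: 1× n (aromatic, in 5-ring) → no; 4× c (aromatic, in 5-ring) → match; 5× C (acyclic) → no; 3× O (acyclic) → no; 6× c (aromatic, in 6-ring) → match.
Summing the matching environments: 4 + 6 = 10 matching atoms.

10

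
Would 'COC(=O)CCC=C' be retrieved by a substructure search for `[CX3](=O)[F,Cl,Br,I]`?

No

The pattern [CX3](=O)[F,Cl,Br,I] describes a carbonyl carbon bonded to a halogen — an acyl halide.
The closest candidate here is a methyl-ester group (-C(=O)OCH3), but the carbonyl is bonded to -O-C, not to a halogen. No other fragment satisfies the full query, so there is no match.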